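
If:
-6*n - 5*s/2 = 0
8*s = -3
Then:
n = 5/32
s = -3/8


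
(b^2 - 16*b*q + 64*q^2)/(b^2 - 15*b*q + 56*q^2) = (-b + 8*q)/(-b + 7*q)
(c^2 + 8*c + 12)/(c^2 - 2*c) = (c^2 + 8*c + 12)/(c*(c - 2))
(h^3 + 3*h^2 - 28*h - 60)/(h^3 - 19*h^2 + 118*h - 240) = (h^2 + 8*h + 12)/(h^2 - 14*h + 48)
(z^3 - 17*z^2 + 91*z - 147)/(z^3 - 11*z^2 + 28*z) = (z^2 - 10*z + 21)/(z*(z - 4))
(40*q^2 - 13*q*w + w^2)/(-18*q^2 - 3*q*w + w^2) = (-40*q^2 + 13*q*w - w^2)/(18*q^2 + 3*q*w - w^2)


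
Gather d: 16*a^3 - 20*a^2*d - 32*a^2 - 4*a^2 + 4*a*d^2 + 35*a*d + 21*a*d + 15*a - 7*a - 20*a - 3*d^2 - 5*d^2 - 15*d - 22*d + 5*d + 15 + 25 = 16*a^3 - 36*a^2 - 12*a + d^2*(4*a - 8) + d*(-20*a^2 + 56*a - 32) + 40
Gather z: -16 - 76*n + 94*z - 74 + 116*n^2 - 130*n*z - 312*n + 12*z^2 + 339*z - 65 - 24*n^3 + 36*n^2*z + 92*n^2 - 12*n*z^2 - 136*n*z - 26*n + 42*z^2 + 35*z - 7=-24*n^3 + 208*n^2 - 414*n + z^2*(54 - 12*n) + z*(36*n^2 - 266*n + 468) - 162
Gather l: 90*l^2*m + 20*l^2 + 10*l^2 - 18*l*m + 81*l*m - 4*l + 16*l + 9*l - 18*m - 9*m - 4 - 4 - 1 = l^2*(90*m + 30) + l*(63*m + 21) - 27*m - 9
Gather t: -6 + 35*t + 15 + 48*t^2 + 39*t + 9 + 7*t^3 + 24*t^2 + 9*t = 7*t^3 + 72*t^2 + 83*t + 18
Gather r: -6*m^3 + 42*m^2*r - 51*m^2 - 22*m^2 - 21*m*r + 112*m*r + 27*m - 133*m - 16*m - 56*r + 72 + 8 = -6*m^3 - 73*m^2 - 122*m + r*(42*m^2 + 91*m - 56) + 80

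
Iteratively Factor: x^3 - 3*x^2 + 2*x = (x - 1)*(x^2 - 2*x) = (x - 2)*(x - 1)*(x)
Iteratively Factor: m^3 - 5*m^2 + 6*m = (m)*(m^2 - 5*m + 6) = m*(m - 3)*(m - 2)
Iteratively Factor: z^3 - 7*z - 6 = (z + 2)*(z^2 - 2*z - 3) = (z - 3)*(z + 2)*(z + 1)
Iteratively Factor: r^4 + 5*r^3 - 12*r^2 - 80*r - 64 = (r + 4)*(r^3 + r^2 - 16*r - 16) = (r + 4)^2*(r^2 - 3*r - 4) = (r + 1)*(r + 4)^2*(r - 4)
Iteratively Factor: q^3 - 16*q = (q)*(q^2 - 16) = q*(q - 4)*(q + 4)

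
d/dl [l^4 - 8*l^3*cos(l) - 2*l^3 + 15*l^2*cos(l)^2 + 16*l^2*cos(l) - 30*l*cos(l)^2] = 8*l^3*sin(l) + 4*l^3 - 16*l^2*sin(l) - 15*l^2*sin(2*l) - 24*l^2*cos(l) - 6*l^2 + 30*l*sin(2*l) + 30*l*cos(l)^2 + 32*l*cos(l) - 30*cos(l)^2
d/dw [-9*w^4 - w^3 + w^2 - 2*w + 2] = -36*w^3 - 3*w^2 + 2*w - 2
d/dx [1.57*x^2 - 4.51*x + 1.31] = 3.14*x - 4.51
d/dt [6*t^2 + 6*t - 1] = 12*t + 6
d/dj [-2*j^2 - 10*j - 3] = -4*j - 10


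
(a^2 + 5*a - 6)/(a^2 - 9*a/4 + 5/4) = 4*(a + 6)/(4*a - 5)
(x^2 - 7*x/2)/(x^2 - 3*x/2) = (2*x - 7)/(2*x - 3)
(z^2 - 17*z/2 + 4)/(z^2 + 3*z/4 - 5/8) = 4*(z - 8)/(4*z + 5)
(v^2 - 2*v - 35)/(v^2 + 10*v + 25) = (v - 7)/(v + 5)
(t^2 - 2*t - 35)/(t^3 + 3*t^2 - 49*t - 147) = (t + 5)/(t^2 + 10*t + 21)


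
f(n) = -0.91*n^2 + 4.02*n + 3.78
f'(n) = 4.02 - 1.82*n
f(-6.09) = -54.45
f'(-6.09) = 15.10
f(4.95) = 1.38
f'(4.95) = -4.99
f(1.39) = 7.61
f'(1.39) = 1.49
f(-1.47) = -4.10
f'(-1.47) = 6.70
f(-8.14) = -89.24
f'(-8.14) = 18.83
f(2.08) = 8.20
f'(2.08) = 0.23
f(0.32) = 4.97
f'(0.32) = 3.44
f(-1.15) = -2.05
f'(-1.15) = 6.11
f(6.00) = -4.86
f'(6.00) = -6.90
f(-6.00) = -53.10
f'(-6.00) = 14.94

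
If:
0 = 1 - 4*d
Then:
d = 1/4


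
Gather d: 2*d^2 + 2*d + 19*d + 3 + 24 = 2*d^2 + 21*d + 27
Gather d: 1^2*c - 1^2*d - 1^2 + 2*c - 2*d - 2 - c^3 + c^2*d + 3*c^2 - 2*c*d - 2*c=-c^3 + 3*c^2 + c + d*(c^2 - 2*c - 3) - 3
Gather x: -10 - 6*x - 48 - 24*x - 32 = -30*x - 90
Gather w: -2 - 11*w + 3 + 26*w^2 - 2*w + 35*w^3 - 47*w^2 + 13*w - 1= 35*w^3 - 21*w^2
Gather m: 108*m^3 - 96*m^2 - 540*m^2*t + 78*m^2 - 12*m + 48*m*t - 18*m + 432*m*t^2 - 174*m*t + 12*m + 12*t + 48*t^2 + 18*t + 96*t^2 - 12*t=108*m^3 + m^2*(-540*t - 18) + m*(432*t^2 - 126*t - 18) + 144*t^2 + 18*t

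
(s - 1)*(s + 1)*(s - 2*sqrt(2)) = s^3 - 2*sqrt(2)*s^2 - s + 2*sqrt(2)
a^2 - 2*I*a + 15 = (a - 5*I)*(a + 3*I)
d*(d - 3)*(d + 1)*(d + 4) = d^4 + 2*d^3 - 11*d^2 - 12*d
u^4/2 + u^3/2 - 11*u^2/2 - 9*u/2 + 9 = (u/2 + 1)*(u - 3)*(u - 1)*(u + 3)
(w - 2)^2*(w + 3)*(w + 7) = w^4 + 6*w^3 - 15*w^2 - 44*w + 84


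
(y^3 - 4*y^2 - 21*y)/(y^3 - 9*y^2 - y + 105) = y/(y - 5)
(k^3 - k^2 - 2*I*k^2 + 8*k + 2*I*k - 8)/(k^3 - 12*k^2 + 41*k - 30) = (k^2 - 2*I*k + 8)/(k^2 - 11*k + 30)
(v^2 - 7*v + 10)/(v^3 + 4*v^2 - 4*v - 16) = (v - 5)/(v^2 + 6*v + 8)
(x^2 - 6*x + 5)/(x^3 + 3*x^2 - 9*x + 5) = (x - 5)/(x^2 + 4*x - 5)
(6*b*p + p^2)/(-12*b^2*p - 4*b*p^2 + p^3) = (6*b + p)/(-12*b^2 - 4*b*p + p^2)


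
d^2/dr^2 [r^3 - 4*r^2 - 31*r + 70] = 6*r - 8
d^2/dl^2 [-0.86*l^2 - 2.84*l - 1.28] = -1.72000000000000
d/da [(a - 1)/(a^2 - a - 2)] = (a^2 - a - (a - 1)*(2*a - 1) - 2)/(-a^2 + a + 2)^2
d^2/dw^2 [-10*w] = 0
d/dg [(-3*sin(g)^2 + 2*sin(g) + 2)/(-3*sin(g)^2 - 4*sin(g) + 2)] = 6*(3*sin(g)^2 + 2)*cos(g)/(3*sin(g)^2 + 4*sin(g) - 2)^2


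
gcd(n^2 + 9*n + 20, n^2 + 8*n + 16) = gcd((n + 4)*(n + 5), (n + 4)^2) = n + 4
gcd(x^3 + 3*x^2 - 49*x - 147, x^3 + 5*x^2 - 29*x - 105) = x^2 + 10*x + 21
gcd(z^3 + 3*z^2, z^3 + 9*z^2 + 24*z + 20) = 1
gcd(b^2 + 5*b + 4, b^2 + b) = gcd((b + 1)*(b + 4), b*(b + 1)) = b + 1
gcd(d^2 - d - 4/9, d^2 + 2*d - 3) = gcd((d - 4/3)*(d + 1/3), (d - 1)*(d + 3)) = 1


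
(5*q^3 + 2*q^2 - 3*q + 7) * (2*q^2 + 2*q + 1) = 10*q^5 + 14*q^4 + 3*q^3 + 10*q^2 + 11*q + 7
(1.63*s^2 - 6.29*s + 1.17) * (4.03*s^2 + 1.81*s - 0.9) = 6.5689*s^4 - 22.3984*s^3 - 8.1368*s^2 + 7.7787*s - 1.053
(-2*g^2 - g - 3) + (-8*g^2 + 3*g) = -10*g^2 + 2*g - 3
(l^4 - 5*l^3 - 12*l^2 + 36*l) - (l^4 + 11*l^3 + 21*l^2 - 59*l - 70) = -16*l^3 - 33*l^2 + 95*l + 70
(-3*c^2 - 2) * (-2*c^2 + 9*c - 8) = 6*c^4 - 27*c^3 + 28*c^2 - 18*c + 16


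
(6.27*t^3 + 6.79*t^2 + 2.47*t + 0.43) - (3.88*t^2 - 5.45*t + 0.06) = 6.27*t^3 + 2.91*t^2 + 7.92*t + 0.37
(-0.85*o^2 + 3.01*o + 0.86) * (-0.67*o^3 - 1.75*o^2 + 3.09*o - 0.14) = 0.5695*o^5 - 0.5292*o^4 - 8.4702*o^3 + 7.9149*o^2 + 2.236*o - 0.1204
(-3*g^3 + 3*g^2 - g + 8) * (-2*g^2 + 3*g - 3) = 6*g^5 - 15*g^4 + 20*g^3 - 28*g^2 + 27*g - 24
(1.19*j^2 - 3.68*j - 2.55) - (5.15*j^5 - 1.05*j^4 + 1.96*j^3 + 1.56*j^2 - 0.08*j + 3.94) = -5.15*j^5 + 1.05*j^4 - 1.96*j^3 - 0.37*j^2 - 3.6*j - 6.49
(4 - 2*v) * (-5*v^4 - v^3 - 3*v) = 10*v^5 - 18*v^4 - 4*v^3 + 6*v^2 - 12*v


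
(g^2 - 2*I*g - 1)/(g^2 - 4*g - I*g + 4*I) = (g - I)/(g - 4)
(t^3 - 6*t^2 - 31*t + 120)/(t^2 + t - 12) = (t^2 - 3*t - 40)/(t + 4)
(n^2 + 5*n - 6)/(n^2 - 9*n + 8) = (n + 6)/(n - 8)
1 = 1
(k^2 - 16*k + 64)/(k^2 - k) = (k^2 - 16*k + 64)/(k*(k - 1))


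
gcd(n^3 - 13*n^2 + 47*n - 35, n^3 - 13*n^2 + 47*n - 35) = n^3 - 13*n^2 + 47*n - 35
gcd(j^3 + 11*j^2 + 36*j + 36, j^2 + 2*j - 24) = j + 6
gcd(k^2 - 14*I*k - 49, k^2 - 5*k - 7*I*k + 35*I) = k - 7*I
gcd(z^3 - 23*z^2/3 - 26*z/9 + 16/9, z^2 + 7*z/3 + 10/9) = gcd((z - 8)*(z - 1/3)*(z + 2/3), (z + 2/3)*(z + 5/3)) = z + 2/3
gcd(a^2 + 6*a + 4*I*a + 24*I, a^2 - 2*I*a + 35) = 1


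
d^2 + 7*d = d*(d + 7)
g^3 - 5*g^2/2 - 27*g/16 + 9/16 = (g - 3)*(g - 1/4)*(g + 3/4)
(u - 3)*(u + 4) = u^2 + u - 12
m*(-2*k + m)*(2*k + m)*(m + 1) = -4*k^2*m^2 - 4*k^2*m + m^4 + m^3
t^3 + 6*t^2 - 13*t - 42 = (t - 3)*(t + 2)*(t + 7)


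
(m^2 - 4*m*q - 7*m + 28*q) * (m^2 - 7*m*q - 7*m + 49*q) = m^4 - 11*m^3*q - 14*m^3 + 28*m^2*q^2 + 154*m^2*q + 49*m^2 - 392*m*q^2 - 539*m*q + 1372*q^2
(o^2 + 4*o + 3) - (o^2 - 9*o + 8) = 13*o - 5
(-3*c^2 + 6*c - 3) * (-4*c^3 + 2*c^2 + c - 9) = 12*c^5 - 30*c^4 + 21*c^3 + 27*c^2 - 57*c + 27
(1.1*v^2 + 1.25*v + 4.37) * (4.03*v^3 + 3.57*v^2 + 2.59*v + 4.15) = 4.433*v^5 + 8.9645*v^4 + 24.9226*v^3 + 23.4034*v^2 + 16.5058*v + 18.1355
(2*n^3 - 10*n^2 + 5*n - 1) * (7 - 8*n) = -16*n^4 + 94*n^3 - 110*n^2 + 43*n - 7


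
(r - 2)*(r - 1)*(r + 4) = r^3 + r^2 - 10*r + 8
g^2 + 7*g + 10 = (g + 2)*(g + 5)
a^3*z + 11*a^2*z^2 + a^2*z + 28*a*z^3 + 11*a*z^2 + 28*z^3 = (a + 4*z)*(a + 7*z)*(a*z + z)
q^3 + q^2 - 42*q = q*(q - 6)*(q + 7)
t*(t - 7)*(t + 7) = t^3 - 49*t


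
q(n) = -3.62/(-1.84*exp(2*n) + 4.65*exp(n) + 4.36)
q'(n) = -3.62*(3.68*exp(2*n) - 4.65*exp(n))/(-1.84*exp(2*n) + 4.65*exp(n) + 4.36)^2 = (16.833 - 13.3216*exp(n))*exp(n)/(-1.84*exp(2*n) + 4.65*exp(n) + 4.36)^2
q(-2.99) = -0.79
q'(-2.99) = 0.04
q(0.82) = -0.67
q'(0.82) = -1.03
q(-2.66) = -0.77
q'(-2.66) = 0.05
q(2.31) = 0.03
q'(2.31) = -0.06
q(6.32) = 0.00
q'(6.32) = -0.00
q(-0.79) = -0.59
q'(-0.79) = 0.13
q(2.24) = 0.03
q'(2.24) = -0.08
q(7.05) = 0.00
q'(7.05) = -0.00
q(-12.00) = -0.83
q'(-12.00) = 0.00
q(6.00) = 0.00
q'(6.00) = 0.00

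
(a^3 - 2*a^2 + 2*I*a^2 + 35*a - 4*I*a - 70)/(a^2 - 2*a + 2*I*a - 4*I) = (a^2 + 2*I*a + 35)/(a + 2*I)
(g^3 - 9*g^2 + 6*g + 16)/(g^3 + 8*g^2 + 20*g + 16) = (g^3 - 9*g^2 + 6*g + 16)/(g^3 + 8*g^2 + 20*g + 16)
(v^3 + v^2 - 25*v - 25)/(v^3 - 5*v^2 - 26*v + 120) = (v^2 - 4*v - 5)/(v^2 - 10*v + 24)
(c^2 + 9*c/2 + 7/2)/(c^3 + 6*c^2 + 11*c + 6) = (c + 7/2)/(c^2 + 5*c + 6)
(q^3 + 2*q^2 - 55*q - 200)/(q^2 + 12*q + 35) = (q^2 - 3*q - 40)/(q + 7)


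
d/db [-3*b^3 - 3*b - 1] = -9*b^2 - 3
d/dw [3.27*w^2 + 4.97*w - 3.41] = 6.54*w + 4.97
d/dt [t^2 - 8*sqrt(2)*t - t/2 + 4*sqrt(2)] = 2*t - 8*sqrt(2) - 1/2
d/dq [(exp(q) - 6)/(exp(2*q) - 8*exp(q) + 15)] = (-2*(exp(q) - 6)*(exp(q) - 4) + exp(2*q) - 8*exp(q) + 15)*exp(q)/(exp(2*q) - 8*exp(q) + 15)^2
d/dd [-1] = 0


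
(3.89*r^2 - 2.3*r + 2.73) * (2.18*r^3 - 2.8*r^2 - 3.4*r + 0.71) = 8.4802*r^5 - 15.906*r^4 - 0.834600000000001*r^3 + 2.9379*r^2 - 10.915*r + 1.9383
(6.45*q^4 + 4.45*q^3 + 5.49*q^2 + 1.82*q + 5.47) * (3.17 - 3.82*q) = -24.639*q^5 + 3.4475*q^4 - 6.8653*q^3 + 10.4509*q^2 - 15.126*q + 17.3399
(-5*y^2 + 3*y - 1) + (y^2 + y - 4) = -4*y^2 + 4*y - 5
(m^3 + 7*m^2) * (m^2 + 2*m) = m^5 + 9*m^4 + 14*m^3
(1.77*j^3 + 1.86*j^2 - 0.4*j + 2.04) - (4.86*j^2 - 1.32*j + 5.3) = 1.77*j^3 - 3.0*j^2 + 0.92*j - 3.26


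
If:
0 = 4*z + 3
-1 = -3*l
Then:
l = 1/3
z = -3/4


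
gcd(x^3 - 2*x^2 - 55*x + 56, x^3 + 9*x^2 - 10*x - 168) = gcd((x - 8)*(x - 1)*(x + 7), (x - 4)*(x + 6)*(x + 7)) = x + 7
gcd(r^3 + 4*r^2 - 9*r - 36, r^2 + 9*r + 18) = r + 3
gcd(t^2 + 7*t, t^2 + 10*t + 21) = t + 7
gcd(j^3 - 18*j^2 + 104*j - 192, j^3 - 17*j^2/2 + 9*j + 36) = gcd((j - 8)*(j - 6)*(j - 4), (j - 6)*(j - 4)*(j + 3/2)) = j^2 - 10*j + 24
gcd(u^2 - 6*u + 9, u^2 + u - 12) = u - 3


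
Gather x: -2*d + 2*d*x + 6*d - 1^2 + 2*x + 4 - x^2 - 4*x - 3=4*d - x^2 + x*(2*d - 2)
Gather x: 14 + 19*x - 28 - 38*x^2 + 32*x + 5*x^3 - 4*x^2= 5*x^3 - 42*x^2 + 51*x - 14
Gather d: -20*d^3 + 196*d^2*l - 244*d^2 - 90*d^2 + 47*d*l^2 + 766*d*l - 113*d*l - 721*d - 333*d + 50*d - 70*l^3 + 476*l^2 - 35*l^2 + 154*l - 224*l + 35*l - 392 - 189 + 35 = -20*d^3 + d^2*(196*l - 334) + d*(47*l^2 + 653*l - 1004) - 70*l^3 + 441*l^2 - 35*l - 546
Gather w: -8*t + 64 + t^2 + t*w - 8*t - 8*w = t^2 - 16*t + w*(t - 8) + 64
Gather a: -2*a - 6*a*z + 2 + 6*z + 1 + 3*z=a*(-6*z - 2) + 9*z + 3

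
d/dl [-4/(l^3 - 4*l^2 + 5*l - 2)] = 4*(3*l^2 - 8*l + 5)/(l^3 - 4*l^2 + 5*l - 2)^2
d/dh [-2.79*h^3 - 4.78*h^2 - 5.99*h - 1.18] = -8.37*h^2 - 9.56*h - 5.99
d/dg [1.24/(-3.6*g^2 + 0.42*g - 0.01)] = (8.928*g - 0.5208)/(3.6*g^2 - 0.42*g + 0.01)^2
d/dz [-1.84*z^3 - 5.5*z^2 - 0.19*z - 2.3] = -5.52*z^2 - 11.0*z - 0.19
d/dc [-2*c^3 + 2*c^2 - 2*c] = -6*c^2 + 4*c - 2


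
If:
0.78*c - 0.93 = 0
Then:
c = 1.19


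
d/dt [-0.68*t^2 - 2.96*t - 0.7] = -1.36*t - 2.96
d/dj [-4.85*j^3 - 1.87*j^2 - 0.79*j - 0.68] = -14.55*j^2 - 3.74*j - 0.79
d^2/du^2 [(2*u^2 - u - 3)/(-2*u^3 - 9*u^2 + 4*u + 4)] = 2*(-8*u^6 + 12*u^5 + 78*u^4 + 337*u^3 + 489*u^2 - 144*u + 108)/(8*u^9 + 108*u^8 + 438*u^7 + 249*u^6 - 1308*u^5 - 348*u^4 + 896*u^3 + 240*u^2 - 192*u - 64)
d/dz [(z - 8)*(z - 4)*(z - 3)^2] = 4*z^3 - 54*z^2 + 226*z - 300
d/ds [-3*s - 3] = -3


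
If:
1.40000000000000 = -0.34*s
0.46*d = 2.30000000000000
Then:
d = 5.00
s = -4.12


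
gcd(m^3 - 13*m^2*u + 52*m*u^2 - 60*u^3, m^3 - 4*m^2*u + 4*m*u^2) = -m + 2*u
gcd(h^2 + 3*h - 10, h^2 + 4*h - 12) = h - 2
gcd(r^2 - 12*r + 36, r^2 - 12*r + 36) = r^2 - 12*r + 36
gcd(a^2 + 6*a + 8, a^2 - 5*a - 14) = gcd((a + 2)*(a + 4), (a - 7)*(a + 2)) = a + 2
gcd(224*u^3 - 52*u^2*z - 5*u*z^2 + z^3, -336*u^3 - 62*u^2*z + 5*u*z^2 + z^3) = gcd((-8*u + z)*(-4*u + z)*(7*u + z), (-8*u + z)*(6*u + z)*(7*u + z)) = -56*u^2 - u*z + z^2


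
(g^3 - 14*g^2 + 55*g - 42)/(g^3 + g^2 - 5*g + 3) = (g^2 - 13*g + 42)/(g^2 + 2*g - 3)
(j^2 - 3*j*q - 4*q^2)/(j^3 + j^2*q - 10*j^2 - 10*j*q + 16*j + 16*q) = (j - 4*q)/(j^2 - 10*j + 16)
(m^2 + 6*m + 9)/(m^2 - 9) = (m + 3)/(m - 3)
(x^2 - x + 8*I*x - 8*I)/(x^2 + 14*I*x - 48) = (x - 1)/(x + 6*I)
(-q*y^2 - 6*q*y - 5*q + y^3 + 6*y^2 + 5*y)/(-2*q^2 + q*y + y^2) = (y^2 + 6*y + 5)/(2*q + y)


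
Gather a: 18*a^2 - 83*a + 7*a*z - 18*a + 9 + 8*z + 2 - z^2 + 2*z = 18*a^2 + a*(7*z - 101) - z^2 + 10*z + 11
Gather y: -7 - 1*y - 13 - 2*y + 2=-3*y - 18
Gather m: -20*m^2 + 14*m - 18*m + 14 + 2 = -20*m^2 - 4*m + 16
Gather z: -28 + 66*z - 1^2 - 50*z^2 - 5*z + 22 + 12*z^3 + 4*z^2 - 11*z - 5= 12*z^3 - 46*z^2 + 50*z - 12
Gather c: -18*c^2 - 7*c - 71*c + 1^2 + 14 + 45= -18*c^2 - 78*c + 60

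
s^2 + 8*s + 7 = (s + 1)*(s + 7)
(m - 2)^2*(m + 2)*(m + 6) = m^4 + 4*m^3 - 16*m^2 - 16*m + 48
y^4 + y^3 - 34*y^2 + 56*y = y*(y - 4)*(y - 2)*(y + 7)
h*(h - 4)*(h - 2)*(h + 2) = h^4 - 4*h^3 - 4*h^2 + 16*h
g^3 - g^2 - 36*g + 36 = (g - 6)*(g - 1)*(g + 6)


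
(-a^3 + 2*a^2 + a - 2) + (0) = -a^3 + 2*a^2 + a - 2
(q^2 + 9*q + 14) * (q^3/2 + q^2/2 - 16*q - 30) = q^5/2 + 5*q^4 - 9*q^3/2 - 167*q^2 - 494*q - 420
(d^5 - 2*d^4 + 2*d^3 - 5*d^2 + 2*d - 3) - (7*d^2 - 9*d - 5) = d^5 - 2*d^4 + 2*d^3 - 12*d^2 + 11*d + 2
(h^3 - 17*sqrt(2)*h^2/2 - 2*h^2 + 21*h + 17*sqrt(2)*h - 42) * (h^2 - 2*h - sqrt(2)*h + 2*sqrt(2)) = h^5 - 19*sqrt(2)*h^4/2 - 4*h^4 + 42*h^3 + 38*sqrt(2)*h^3 - 152*h^2 - 59*sqrt(2)*h^2 + 84*sqrt(2)*h + 152*h - 84*sqrt(2)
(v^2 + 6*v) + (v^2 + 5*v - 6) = 2*v^2 + 11*v - 6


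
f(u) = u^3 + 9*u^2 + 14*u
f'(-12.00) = 230.00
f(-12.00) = -600.00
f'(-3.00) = -13.00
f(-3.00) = 12.00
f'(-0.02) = 13.64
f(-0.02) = -0.28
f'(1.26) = 41.44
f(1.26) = 33.93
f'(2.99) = 94.64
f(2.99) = 149.05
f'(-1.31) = -4.43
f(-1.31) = -5.14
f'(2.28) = 70.64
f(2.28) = 90.56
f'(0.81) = 30.55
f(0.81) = 17.78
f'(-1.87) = -9.17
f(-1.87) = -1.25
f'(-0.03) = 13.46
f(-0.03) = -0.41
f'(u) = 3*u^2 + 18*u + 14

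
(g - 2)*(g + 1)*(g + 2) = g^3 + g^2 - 4*g - 4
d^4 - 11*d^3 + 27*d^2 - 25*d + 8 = (d - 8)*(d - 1)^3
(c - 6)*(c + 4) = c^2 - 2*c - 24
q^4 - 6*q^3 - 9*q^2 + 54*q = q*(q - 6)*(q - 3)*(q + 3)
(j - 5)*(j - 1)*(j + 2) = j^3 - 4*j^2 - 7*j + 10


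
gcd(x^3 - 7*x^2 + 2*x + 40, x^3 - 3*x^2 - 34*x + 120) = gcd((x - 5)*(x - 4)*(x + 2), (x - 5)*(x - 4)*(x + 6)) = x^2 - 9*x + 20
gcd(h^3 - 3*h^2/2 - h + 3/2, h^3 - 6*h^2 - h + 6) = h^2 - 1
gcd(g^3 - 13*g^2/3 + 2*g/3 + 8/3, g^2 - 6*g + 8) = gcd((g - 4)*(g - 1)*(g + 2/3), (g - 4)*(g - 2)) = g - 4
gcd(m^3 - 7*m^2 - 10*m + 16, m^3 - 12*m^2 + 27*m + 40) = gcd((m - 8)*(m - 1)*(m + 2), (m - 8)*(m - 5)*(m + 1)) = m - 8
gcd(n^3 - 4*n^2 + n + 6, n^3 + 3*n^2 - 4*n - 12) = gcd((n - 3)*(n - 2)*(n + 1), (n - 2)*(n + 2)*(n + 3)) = n - 2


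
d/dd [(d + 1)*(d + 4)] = 2*d + 5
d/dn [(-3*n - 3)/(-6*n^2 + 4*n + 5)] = 3*(6*n^2 - 4*n - 4*(n + 1)*(3*n - 1) - 5)/(-6*n^2 + 4*n + 5)^2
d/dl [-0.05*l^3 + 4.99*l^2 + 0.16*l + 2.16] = -0.15*l^2 + 9.98*l + 0.16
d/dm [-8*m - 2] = -8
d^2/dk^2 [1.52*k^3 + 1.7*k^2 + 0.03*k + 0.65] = 9.12*k + 3.4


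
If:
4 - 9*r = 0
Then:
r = 4/9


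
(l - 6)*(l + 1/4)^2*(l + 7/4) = l^4 - 15*l^3/4 - 201*l^2/16 - 353*l/64 - 21/32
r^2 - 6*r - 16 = (r - 8)*(r + 2)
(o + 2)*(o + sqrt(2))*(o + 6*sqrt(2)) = o^3 + 2*o^2 + 7*sqrt(2)*o^2 + 12*o + 14*sqrt(2)*o + 24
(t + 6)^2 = t^2 + 12*t + 36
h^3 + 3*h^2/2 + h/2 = h*(h + 1/2)*(h + 1)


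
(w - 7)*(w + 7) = w^2 - 49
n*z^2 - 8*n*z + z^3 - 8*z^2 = z*(n + z)*(z - 8)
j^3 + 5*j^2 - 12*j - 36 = (j - 3)*(j + 2)*(j + 6)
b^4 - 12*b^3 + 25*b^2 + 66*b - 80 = (b - 8)*(b - 5)*(b - 1)*(b + 2)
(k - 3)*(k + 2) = k^2 - k - 6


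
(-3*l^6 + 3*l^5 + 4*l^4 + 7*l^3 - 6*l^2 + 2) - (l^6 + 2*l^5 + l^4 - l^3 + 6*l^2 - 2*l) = -4*l^6 + l^5 + 3*l^4 + 8*l^3 - 12*l^2 + 2*l + 2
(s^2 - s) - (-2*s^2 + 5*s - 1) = 3*s^2 - 6*s + 1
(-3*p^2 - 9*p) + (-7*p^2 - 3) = -10*p^2 - 9*p - 3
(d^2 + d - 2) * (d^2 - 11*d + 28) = d^4 - 10*d^3 + 15*d^2 + 50*d - 56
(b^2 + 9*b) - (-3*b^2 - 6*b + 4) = 4*b^2 + 15*b - 4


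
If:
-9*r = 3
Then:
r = -1/3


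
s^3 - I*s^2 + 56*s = s*(s - 8*I)*(s + 7*I)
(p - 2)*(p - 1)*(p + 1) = p^3 - 2*p^2 - p + 2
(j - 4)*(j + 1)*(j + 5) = j^3 + 2*j^2 - 19*j - 20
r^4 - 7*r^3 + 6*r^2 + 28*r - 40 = (r - 5)*(r - 2)^2*(r + 2)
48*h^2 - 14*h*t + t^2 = (-8*h + t)*(-6*h + t)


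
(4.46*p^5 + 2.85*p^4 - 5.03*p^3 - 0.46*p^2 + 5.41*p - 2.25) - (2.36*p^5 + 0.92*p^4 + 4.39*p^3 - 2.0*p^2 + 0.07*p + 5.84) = 2.1*p^5 + 1.93*p^4 - 9.42*p^3 + 1.54*p^2 + 5.34*p - 8.09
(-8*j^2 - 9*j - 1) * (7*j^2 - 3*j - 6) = -56*j^4 - 39*j^3 + 68*j^2 + 57*j + 6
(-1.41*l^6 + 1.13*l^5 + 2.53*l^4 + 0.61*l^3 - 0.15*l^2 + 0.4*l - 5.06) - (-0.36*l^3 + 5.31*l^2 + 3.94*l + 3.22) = -1.41*l^6 + 1.13*l^5 + 2.53*l^4 + 0.97*l^3 - 5.46*l^2 - 3.54*l - 8.28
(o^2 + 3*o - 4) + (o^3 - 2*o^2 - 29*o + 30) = o^3 - o^2 - 26*o + 26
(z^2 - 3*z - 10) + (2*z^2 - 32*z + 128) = 3*z^2 - 35*z + 118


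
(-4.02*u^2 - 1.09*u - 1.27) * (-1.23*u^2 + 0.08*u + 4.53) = 4.9446*u^4 + 1.0191*u^3 - 16.7357*u^2 - 5.0393*u - 5.7531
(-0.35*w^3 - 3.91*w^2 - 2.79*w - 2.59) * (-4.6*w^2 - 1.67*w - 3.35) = 1.61*w^5 + 18.5705*w^4 + 20.5362*w^3 + 29.6718*w^2 + 13.6718*w + 8.6765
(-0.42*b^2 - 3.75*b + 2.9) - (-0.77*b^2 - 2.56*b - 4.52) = 0.35*b^2 - 1.19*b + 7.42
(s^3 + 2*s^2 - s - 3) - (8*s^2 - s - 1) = s^3 - 6*s^2 - 2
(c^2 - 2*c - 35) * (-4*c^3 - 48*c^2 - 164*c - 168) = -4*c^5 - 40*c^4 + 72*c^3 + 1840*c^2 + 6076*c + 5880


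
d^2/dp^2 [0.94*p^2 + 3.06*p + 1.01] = 1.88000000000000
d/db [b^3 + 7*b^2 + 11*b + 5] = 3*b^2 + 14*b + 11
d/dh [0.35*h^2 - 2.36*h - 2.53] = 0.7*h - 2.36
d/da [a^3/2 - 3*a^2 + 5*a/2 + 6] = 3*a^2/2 - 6*a + 5/2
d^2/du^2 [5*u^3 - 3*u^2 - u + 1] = 30*u - 6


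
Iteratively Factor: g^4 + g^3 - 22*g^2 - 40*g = (g + 2)*(g^3 - g^2 - 20*g) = (g + 2)*(g + 4)*(g^2 - 5*g) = g*(g + 2)*(g + 4)*(g - 5)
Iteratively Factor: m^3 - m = (m + 1)*(m^2 - m) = m*(m + 1)*(m - 1)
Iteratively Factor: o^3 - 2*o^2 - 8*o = (o + 2)*(o^2 - 4*o) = (o - 4)*(o + 2)*(o)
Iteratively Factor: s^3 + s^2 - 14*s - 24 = (s - 4)*(s^2 + 5*s + 6) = (s - 4)*(s + 2)*(s + 3)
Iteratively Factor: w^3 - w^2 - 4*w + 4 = (w - 2)*(w^2 + w - 2) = (w - 2)*(w + 2)*(w - 1)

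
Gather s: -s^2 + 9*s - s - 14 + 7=-s^2 + 8*s - 7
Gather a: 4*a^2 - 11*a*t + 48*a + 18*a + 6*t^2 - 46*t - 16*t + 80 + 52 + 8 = 4*a^2 + a*(66 - 11*t) + 6*t^2 - 62*t + 140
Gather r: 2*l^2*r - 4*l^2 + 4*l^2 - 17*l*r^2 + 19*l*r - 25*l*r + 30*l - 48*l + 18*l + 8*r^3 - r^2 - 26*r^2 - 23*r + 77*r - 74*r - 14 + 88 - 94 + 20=8*r^3 + r^2*(-17*l - 27) + r*(2*l^2 - 6*l - 20)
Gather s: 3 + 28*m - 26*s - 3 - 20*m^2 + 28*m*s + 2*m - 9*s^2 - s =-20*m^2 + 30*m - 9*s^2 + s*(28*m - 27)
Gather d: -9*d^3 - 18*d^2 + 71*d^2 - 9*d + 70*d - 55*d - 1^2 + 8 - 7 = -9*d^3 + 53*d^2 + 6*d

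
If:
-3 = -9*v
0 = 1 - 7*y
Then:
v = 1/3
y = 1/7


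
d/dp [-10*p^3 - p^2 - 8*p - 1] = -30*p^2 - 2*p - 8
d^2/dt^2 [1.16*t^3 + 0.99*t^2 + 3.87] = 6.96*t + 1.98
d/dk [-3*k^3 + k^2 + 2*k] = -9*k^2 + 2*k + 2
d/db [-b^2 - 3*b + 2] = -2*b - 3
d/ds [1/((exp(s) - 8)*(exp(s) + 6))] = 2*(1 - exp(s))*exp(s)/(exp(4*s) - 4*exp(3*s) - 92*exp(2*s) + 192*exp(s) + 2304)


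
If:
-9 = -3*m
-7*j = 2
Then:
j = -2/7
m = 3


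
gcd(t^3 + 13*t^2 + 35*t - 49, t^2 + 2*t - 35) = t + 7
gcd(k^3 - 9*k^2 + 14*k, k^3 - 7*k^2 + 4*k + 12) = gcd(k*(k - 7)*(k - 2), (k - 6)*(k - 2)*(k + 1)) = k - 2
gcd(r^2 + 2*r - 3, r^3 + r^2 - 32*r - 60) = 1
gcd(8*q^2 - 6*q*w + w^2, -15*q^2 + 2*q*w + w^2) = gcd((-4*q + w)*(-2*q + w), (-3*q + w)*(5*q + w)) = 1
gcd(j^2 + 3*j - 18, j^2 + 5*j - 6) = j + 6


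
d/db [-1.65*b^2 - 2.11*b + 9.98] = -3.3*b - 2.11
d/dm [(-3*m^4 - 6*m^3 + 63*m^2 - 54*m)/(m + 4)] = 3*(-3*m^4 - 20*m^3 - 3*m^2 + 168*m - 72)/(m^2 + 8*m + 16)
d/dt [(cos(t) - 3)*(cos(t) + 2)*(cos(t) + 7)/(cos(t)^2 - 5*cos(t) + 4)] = (-cos(t)^4 + 10*cos(t)^3 + 5*cos(t)^2 - 132*cos(t) + 262)*sin(t)/((cos(t) - 4)^2*(cos(t) - 1)^2)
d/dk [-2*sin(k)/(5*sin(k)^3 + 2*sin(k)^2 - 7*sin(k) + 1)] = 2*(10*sin(k)^3 + 2*sin(k)^2 - 1)*cos(k)/(5*sin(k)^3 + 2*sin(k)^2 - 7*sin(k) + 1)^2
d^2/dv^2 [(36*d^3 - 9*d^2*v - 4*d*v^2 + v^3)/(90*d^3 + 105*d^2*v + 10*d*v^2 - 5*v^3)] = 4*d*(-309*d^3 + 153*d^2*v - 27*d*v^2 + v^3)/(5*(-216*d^6 - 540*d^5*v - 342*d^4*v^2 + 55*d^3*v^3 + 57*d^2*v^4 - 15*d*v^5 + v^6))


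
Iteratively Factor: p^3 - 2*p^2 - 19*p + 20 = (p - 5)*(p^2 + 3*p - 4) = (p - 5)*(p - 1)*(p + 4)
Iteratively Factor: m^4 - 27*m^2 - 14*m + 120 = (m + 4)*(m^3 - 4*m^2 - 11*m + 30) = (m - 5)*(m + 4)*(m^2 + m - 6) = (m - 5)*(m - 2)*(m + 4)*(m + 3)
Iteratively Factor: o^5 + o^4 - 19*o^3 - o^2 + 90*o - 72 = (o - 3)*(o^4 + 4*o^3 - 7*o^2 - 22*o + 24) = (o - 3)*(o + 3)*(o^3 + o^2 - 10*o + 8) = (o - 3)*(o - 1)*(o + 3)*(o^2 + 2*o - 8) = (o - 3)*(o - 1)*(o + 3)*(o + 4)*(o - 2)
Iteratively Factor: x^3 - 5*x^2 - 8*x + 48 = (x - 4)*(x^2 - x - 12) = (x - 4)*(x + 3)*(x - 4)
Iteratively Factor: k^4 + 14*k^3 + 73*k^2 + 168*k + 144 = (k + 4)*(k^3 + 10*k^2 + 33*k + 36) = (k + 3)*(k + 4)*(k^2 + 7*k + 12) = (k + 3)^2*(k + 4)*(k + 4)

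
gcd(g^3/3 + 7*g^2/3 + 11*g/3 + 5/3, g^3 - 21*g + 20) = g + 5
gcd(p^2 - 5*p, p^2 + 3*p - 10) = 1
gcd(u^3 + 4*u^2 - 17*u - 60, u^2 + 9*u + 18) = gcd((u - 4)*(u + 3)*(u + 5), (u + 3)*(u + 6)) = u + 3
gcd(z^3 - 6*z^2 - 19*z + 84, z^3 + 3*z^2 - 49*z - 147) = z - 7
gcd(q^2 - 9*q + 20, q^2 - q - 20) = q - 5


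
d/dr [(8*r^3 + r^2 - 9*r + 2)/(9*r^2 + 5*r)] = 2*(36*r^4 + 40*r^3 + 43*r^2 - 18*r - 5)/(r^2*(81*r^2 + 90*r + 25))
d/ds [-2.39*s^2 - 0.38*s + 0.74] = -4.78*s - 0.38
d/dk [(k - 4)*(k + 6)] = 2*k + 2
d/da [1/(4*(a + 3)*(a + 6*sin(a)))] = -(a + (a + 3)*(6*cos(a) + 1) + 6*sin(a))/(4*(a + 3)^2*(a + 6*sin(a))^2)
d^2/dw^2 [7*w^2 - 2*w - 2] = 14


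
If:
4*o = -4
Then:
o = -1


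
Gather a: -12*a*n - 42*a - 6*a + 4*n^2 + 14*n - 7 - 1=a*(-12*n - 48) + 4*n^2 + 14*n - 8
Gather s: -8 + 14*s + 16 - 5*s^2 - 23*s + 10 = -5*s^2 - 9*s + 18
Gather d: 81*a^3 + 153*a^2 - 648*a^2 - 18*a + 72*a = 81*a^3 - 495*a^2 + 54*a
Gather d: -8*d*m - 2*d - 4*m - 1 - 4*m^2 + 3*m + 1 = d*(-8*m - 2) - 4*m^2 - m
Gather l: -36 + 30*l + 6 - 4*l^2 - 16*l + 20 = -4*l^2 + 14*l - 10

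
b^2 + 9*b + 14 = (b + 2)*(b + 7)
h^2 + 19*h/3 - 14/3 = (h - 2/3)*(h + 7)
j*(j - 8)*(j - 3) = j^3 - 11*j^2 + 24*j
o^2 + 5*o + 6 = (o + 2)*(o + 3)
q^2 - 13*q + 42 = (q - 7)*(q - 6)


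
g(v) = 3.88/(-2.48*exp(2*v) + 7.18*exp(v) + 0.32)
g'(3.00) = 0.01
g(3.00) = 0.00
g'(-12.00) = 0.00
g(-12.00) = 12.12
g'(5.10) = 0.00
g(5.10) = -0.00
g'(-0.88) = -1.00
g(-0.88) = 1.35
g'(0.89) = 4.82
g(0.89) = 1.25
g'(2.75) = 0.02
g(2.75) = -0.01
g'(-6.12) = -0.54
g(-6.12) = 11.56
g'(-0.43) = -0.64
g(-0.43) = 0.98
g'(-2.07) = -2.28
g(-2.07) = 3.27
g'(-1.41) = -1.53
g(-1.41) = 2.02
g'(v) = 3.88*(4.96*exp(2*v) - 7.18*exp(v))/(-2.48*exp(2*v) + 7.18*exp(v) + 0.32)^2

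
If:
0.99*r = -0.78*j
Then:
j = -1.26923076923077*r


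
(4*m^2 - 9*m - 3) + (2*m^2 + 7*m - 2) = 6*m^2 - 2*m - 5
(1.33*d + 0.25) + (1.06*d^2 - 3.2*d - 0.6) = 1.06*d^2 - 1.87*d - 0.35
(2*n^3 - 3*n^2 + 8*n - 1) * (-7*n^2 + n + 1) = -14*n^5 + 23*n^4 - 57*n^3 + 12*n^2 + 7*n - 1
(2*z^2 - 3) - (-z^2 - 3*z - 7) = 3*z^2 + 3*z + 4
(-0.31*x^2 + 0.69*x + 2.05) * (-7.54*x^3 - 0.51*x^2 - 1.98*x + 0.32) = 2.3374*x^5 - 5.0445*x^4 - 15.1951*x^3 - 2.5109*x^2 - 3.8382*x + 0.656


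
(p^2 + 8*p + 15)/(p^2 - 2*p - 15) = (p + 5)/(p - 5)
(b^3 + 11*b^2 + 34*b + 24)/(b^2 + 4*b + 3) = (b^2 + 10*b + 24)/(b + 3)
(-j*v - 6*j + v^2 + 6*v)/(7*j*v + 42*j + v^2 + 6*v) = (-j + v)/(7*j + v)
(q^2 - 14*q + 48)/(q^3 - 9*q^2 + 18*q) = (q - 8)/(q*(q - 3))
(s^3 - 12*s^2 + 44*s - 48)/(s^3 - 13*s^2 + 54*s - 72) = (s - 2)/(s - 3)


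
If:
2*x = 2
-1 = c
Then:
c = -1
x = 1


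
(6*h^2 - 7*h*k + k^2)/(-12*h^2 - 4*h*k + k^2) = (-h + k)/(2*h + k)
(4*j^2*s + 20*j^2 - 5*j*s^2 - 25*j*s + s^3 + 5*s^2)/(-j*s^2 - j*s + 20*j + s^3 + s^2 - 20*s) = (-4*j + s)/(s - 4)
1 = 1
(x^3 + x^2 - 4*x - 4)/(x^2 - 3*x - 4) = (x^2 - 4)/(x - 4)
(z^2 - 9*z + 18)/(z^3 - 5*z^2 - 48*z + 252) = (z - 3)/(z^2 + z - 42)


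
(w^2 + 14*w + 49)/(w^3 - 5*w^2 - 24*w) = (w^2 + 14*w + 49)/(w*(w^2 - 5*w - 24))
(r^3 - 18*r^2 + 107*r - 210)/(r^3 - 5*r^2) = 1 - 13/r + 42/r^2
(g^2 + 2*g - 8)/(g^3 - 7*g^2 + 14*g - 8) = (g + 4)/(g^2 - 5*g + 4)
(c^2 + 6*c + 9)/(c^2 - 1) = (c^2 + 6*c + 9)/(c^2 - 1)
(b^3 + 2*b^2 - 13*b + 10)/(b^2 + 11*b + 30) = (b^2 - 3*b + 2)/(b + 6)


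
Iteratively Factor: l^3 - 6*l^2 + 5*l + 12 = (l + 1)*(l^2 - 7*l + 12) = (l - 3)*(l + 1)*(l - 4)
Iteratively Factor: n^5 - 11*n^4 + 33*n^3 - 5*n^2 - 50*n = (n + 1)*(n^4 - 12*n^3 + 45*n^2 - 50*n) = n*(n + 1)*(n^3 - 12*n^2 + 45*n - 50) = n*(n - 5)*(n + 1)*(n^2 - 7*n + 10) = n*(n - 5)^2*(n + 1)*(n - 2)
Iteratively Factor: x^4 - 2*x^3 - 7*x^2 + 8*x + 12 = (x - 2)*(x^3 - 7*x - 6) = (x - 2)*(x + 2)*(x^2 - 2*x - 3) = (x - 2)*(x + 1)*(x + 2)*(x - 3)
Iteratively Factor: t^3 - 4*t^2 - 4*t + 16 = (t + 2)*(t^2 - 6*t + 8) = (t - 4)*(t + 2)*(t - 2)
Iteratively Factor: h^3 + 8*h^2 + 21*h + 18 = (h + 2)*(h^2 + 6*h + 9) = (h + 2)*(h + 3)*(h + 3)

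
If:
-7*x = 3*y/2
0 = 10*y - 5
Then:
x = -3/28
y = 1/2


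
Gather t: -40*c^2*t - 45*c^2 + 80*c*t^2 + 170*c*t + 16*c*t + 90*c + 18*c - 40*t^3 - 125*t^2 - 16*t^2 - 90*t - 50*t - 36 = -45*c^2 + 108*c - 40*t^3 + t^2*(80*c - 141) + t*(-40*c^2 + 186*c - 140) - 36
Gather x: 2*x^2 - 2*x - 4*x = 2*x^2 - 6*x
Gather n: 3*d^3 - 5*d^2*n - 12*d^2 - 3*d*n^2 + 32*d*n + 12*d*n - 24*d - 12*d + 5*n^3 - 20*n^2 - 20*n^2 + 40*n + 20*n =3*d^3 - 12*d^2 - 36*d + 5*n^3 + n^2*(-3*d - 40) + n*(-5*d^2 + 44*d + 60)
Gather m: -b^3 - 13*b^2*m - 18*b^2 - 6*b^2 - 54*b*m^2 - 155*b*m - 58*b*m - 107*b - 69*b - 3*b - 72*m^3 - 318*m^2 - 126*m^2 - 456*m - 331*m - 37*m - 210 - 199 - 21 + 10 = -b^3 - 24*b^2 - 179*b - 72*m^3 + m^2*(-54*b - 444) + m*(-13*b^2 - 213*b - 824) - 420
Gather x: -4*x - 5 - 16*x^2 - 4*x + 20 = -16*x^2 - 8*x + 15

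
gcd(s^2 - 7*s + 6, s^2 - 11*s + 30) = s - 6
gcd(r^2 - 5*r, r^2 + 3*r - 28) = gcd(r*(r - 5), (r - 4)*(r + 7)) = 1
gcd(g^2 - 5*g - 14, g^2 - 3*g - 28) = g - 7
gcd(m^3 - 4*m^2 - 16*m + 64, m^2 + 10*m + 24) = m + 4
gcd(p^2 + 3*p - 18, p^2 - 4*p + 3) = p - 3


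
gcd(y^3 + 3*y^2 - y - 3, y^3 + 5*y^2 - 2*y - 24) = y + 3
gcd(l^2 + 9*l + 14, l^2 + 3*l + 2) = l + 2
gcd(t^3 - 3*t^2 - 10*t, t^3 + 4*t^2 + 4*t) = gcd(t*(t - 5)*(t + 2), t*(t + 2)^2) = t^2 + 2*t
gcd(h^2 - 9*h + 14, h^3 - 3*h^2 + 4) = h - 2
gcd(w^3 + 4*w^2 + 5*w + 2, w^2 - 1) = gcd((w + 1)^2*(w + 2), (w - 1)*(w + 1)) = w + 1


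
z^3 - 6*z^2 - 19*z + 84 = (z - 7)*(z - 3)*(z + 4)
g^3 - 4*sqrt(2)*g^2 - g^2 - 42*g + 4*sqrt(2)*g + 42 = (g - 1)*(g - 7*sqrt(2))*(g + 3*sqrt(2))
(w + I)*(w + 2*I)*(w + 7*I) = w^3 + 10*I*w^2 - 23*w - 14*I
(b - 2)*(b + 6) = b^2 + 4*b - 12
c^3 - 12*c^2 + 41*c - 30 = (c - 6)*(c - 5)*(c - 1)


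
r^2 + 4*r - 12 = (r - 2)*(r + 6)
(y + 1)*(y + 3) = y^2 + 4*y + 3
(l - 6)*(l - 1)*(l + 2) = l^3 - 5*l^2 - 8*l + 12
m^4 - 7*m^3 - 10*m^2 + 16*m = m*(m - 8)*(m - 1)*(m + 2)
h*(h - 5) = h^2 - 5*h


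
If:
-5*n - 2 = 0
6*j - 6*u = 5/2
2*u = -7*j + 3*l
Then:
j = u + 5/12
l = 3*u + 35/36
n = -2/5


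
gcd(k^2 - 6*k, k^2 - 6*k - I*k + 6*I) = k - 6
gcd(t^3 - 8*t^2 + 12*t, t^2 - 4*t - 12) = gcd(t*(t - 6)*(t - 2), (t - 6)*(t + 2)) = t - 6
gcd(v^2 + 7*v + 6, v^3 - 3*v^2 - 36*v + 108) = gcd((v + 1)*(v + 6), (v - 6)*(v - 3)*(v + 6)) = v + 6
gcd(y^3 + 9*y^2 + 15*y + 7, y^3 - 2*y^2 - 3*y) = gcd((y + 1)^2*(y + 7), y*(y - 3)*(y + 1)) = y + 1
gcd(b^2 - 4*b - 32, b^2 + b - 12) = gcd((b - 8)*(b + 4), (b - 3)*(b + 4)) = b + 4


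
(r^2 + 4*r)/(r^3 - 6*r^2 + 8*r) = (r + 4)/(r^2 - 6*r + 8)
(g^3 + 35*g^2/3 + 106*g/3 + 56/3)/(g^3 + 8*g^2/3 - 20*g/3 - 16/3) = (g + 7)/(g - 2)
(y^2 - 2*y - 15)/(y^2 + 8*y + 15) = (y - 5)/(y + 5)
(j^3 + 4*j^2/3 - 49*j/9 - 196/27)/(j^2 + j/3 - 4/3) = (j^2 - 49/9)/(j - 1)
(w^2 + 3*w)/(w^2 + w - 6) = w/(w - 2)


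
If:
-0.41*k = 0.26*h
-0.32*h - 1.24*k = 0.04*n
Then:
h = 0.0857740585774059*n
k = -0.0543933054393305*n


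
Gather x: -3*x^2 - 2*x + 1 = -3*x^2 - 2*x + 1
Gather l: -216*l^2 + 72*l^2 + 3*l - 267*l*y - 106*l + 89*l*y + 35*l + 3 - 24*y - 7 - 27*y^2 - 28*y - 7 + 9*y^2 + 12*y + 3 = -144*l^2 + l*(-178*y - 68) - 18*y^2 - 40*y - 8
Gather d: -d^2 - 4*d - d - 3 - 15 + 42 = -d^2 - 5*d + 24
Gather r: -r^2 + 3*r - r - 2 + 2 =-r^2 + 2*r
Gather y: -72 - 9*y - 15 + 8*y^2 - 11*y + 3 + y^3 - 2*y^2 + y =y^3 + 6*y^2 - 19*y - 84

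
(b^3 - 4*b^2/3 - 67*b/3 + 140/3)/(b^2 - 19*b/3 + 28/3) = b + 5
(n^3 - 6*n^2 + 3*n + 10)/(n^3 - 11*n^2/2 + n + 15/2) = 2*(n - 2)/(2*n - 3)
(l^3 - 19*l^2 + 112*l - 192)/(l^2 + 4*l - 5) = (l^3 - 19*l^2 + 112*l - 192)/(l^2 + 4*l - 5)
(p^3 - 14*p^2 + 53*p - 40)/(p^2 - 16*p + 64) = (p^2 - 6*p + 5)/(p - 8)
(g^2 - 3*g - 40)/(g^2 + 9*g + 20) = (g - 8)/(g + 4)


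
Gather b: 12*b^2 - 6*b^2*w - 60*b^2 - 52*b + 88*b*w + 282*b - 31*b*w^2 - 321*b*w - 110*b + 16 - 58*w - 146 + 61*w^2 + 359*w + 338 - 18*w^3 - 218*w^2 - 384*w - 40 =b^2*(-6*w - 48) + b*(-31*w^2 - 233*w + 120) - 18*w^3 - 157*w^2 - 83*w + 168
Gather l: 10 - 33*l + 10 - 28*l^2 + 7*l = -28*l^2 - 26*l + 20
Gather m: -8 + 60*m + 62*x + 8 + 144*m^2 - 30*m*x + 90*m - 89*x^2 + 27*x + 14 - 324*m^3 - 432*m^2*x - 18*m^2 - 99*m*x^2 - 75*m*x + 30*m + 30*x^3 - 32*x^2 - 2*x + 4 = -324*m^3 + m^2*(126 - 432*x) + m*(-99*x^2 - 105*x + 180) + 30*x^3 - 121*x^2 + 87*x + 18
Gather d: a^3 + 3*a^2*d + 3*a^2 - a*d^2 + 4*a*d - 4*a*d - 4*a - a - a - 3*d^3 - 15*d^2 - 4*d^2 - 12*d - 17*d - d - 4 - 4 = a^3 + 3*a^2 - 6*a - 3*d^3 + d^2*(-a - 19) + d*(3*a^2 - 30) - 8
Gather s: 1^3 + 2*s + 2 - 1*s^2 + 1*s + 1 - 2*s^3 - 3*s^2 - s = -2*s^3 - 4*s^2 + 2*s + 4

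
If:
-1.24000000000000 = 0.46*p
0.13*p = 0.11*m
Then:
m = -3.19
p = -2.70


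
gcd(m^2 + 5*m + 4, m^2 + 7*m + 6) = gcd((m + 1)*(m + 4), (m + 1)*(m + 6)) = m + 1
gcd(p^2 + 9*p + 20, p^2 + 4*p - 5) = p + 5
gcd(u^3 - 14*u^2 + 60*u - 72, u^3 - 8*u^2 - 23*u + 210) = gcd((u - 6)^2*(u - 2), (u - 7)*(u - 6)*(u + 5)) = u - 6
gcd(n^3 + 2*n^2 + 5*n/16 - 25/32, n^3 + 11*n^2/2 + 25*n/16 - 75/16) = n + 5/4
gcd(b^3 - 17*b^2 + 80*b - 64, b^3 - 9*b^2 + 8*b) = b^2 - 9*b + 8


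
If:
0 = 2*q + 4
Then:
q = -2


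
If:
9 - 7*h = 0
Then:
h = 9/7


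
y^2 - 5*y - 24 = (y - 8)*(y + 3)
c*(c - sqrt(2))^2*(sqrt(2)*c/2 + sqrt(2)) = sqrt(2)*c^4/2 - 2*c^3 + sqrt(2)*c^3 - 4*c^2 + sqrt(2)*c^2 + 2*sqrt(2)*c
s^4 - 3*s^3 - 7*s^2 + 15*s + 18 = (s - 3)^2*(s + 1)*(s + 2)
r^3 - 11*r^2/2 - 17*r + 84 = (r - 6)*(r - 7/2)*(r + 4)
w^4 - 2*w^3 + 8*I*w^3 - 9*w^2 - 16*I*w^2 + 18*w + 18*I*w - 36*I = (w - 2)*(w - I)*(w + 3*I)*(w + 6*I)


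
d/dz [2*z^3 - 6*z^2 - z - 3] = 6*z^2 - 12*z - 1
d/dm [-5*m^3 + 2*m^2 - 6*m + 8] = -15*m^2 + 4*m - 6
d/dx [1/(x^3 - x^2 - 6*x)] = (-3*x^2 + 2*x + 6)/(x^2*(-x^2 + x + 6)^2)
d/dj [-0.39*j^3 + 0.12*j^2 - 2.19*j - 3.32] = -1.17*j^2 + 0.24*j - 2.19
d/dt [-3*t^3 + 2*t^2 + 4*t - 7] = -9*t^2 + 4*t + 4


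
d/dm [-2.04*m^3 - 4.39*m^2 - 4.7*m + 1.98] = -6.12*m^2 - 8.78*m - 4.7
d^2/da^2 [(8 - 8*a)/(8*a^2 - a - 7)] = -1024/(512*a^3 + 1344*a^2 + 1176*a + 343)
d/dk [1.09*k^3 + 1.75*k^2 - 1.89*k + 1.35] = 3.27*k^2 + 3.5*k - 1.89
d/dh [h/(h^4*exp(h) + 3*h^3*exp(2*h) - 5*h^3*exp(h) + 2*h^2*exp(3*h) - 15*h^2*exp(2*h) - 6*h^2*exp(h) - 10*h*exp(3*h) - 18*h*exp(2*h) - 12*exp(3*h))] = (h^4 + 3*h^3*exp(h) - 5*h^3 + 2*h^2*exp(2*h) - 15*h^2*exp(h) - 6*h^2 + h*(-h^4 - 6*h^3*exp(h) + h^3 - 6*h^2*exp(2*h) + 21*h^2*exp(h) + 21*h^2 + 26*h*exp(2*h) + 66*h*exp(h) + 12*h + 46*exp(2*h) + 18*exp(h)) - 10*h*exp(2*h) - 18*h*exp(h) - 12*exp(2*h))*exp(-h)/(-h^4 - 3*h^3*exp(h) + 5*h^3 - 2*h^2*exp(2*h) + 15*h^2*exp(h) + 6*h^2 + 10*h*exp(2*h) + 18*h*exp(h) + 12*exp(2*h))^2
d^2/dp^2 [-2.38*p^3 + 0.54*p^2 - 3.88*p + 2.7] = 1.08 - 14.28*p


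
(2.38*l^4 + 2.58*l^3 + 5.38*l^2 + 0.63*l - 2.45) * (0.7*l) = 1.666*l^5 + 1.806*l^4 + 3.766*l^3 + 0.441*l^2 - 1.715*l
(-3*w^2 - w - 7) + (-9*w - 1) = -3*w^2 - 10*w - 8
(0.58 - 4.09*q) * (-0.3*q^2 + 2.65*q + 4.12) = 1.227*q^3 - 11.0125*q^2 - 15.3138*q + 2.3896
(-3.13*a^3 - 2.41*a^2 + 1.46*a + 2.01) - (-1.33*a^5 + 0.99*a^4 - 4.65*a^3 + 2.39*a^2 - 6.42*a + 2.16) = 1.33*a^5 - 0.99*a^4 + 1.52*a^3 - 4.8*a^2 + 7.88*a - 0.15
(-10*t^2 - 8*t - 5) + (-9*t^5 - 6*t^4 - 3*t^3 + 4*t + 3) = -9*t^5 - 6*t^4 - 3*t^3 - 10*t^2 - 4*t - 2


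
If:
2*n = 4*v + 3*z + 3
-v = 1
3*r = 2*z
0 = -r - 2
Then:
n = -5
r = -2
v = -1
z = -3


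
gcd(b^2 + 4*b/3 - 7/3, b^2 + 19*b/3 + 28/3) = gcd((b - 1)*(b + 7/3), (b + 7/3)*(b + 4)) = b + 7/3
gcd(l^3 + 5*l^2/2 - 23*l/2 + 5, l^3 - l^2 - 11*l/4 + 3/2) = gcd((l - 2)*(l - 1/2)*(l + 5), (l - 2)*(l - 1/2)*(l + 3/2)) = l^2 - 5*l/2 + 1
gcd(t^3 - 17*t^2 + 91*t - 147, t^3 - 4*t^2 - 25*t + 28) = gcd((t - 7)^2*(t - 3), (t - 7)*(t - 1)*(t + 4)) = t - 7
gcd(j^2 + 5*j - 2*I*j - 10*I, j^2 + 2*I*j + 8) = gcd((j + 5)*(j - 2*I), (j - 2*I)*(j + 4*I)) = j - 2*I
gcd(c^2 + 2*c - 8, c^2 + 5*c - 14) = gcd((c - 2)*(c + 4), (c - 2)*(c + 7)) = c - 2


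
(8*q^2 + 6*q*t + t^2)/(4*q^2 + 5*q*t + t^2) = (2*q + t)/(q + t)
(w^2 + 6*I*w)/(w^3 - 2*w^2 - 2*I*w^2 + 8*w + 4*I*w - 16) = w*(w + 6*I)/(w^3 - 2*w^2*(1 + I) + 4*w*(2 + I) - 16)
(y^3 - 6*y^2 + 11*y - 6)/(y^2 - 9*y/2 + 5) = 2*(y^2 - 4*y + 3)/(2*y - 5)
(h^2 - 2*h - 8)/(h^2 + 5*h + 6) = (h - 4)/(h + 3)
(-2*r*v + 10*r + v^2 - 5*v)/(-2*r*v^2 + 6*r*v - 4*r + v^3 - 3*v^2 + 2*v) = (v - 5)/(v^2 - 3*v + 2)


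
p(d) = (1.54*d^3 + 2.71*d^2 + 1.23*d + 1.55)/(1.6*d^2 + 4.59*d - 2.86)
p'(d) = (-3.2*d - 4.59)*(1.54*d^3 + 2.71*d^2 + 1.23*d + 1.55)/(1.6*d^2 + 4.59*d - 2.86)^2 + (4.62*d^2 + 5.42*d + 1.23)/(1.6*d^2 + 4.59*d - 2.86)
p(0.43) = -4.58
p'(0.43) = -53.72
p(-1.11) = -0.24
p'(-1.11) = -0.19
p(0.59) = 8.73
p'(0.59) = -124.68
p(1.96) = 2.11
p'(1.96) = 0.54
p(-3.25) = 30.41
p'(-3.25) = -238.31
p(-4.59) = -9.81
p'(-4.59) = -2.59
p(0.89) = 2.36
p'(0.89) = -3.14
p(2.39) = 2.38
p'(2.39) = 0.67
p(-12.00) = -13.24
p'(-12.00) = 0.89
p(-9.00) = -10.68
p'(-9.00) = 0.80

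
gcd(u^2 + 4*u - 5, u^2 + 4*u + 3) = 1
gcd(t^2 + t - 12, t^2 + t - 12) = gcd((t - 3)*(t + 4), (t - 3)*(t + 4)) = t^2 + t - 12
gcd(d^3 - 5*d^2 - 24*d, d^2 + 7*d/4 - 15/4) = d + 3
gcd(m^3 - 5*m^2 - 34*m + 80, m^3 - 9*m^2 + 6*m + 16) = m^2 - 10*m + 16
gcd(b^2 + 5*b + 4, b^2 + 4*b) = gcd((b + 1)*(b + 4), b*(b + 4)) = b + 4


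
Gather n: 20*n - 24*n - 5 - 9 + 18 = 4 - 4*n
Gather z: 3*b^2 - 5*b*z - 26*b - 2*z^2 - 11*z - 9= 3*b^2 - 26*b - 2*z^2 + z*(-5*b - 11) - 9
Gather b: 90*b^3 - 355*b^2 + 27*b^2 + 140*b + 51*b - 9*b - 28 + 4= 90*b^3 - 328*b^2 + 182*b - 24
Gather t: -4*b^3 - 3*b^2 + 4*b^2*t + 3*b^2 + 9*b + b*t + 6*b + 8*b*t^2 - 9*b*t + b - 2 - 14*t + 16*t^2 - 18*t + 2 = -4*b^3 + 16*b + t^2*(8*b + 16) + t*(4*b^2 - 8*b - 32)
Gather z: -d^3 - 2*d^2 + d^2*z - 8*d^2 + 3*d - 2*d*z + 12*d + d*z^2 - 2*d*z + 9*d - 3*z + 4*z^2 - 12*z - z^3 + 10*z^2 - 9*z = -d^3 - 10*d^2 + 24*d - z^3 + z^2*(d + 14) + z*(d^2 - 4*d - 24)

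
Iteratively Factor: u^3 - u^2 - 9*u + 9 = (u - 1)*(u^2 - 9) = (u - 3)*(u - 1)*(u + 3)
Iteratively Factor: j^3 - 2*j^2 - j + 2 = (j - 1)*(j^2 - j - 2) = (j - 2)*(j - 1)*(j + 1)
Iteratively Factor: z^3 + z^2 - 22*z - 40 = (z + 4)*(z^2 - 3*z - 10) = (z - 5)*(z + 4)*(z + 2)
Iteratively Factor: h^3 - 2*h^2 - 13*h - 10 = (h - 5)*(h^2 + 3*h + 2) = (h - 5)*(h + 2)*(h + 1)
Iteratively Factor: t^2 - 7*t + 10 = (t - 2)*(t - 5)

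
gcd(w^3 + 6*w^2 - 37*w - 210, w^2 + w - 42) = w^2 + w - 42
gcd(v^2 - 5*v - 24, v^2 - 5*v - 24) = v^2 - 5*v - 24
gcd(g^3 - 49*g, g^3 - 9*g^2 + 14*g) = g^2 - 7*g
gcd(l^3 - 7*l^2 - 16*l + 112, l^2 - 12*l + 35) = l - 7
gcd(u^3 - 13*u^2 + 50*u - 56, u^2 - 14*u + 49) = u - 7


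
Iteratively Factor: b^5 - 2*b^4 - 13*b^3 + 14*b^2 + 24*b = (b + 1)*(b^4 - 3*b^3 - 10*b^2 + 24*b) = (b - 4)*(b + 1)*(b^3 + b^2 - 6*b) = (b - 4)*(b - 2)*(b + 1)*(b^2 + 3*b) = b*(b - 4)*(b - 2)*(b + 1)*(b + 3)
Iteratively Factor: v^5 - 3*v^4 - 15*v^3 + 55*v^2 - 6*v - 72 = (v - 3)*(v^4 - 15*v^2 + 10*v + 24) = (v - 3)^2*(v^3 + 3*v^2 - 6*v - 8) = (v - 3)^2*(v - 2)*(v^2 + 5*v + 4) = (v - 3)^2*(v - 2)*(v + 1)*(v + 4)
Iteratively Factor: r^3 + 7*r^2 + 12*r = (r + 4)*(r^2 + 3*r) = (r + 3)*(r + 4)*(r)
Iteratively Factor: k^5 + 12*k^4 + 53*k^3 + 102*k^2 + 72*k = (k + 3)*(k^4 + 9*k^3 + 26*k^2 + 24*k) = (k + 2)*(k + 3)*(k^3 + 7*k^2 + 12*k) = (k + 2)*(k + 3)*(k + 4)*(k^2 + 3*k) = (k + 2)*(k + 3)^2*(k + 4)*(k)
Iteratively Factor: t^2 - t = (t)*(t - 1)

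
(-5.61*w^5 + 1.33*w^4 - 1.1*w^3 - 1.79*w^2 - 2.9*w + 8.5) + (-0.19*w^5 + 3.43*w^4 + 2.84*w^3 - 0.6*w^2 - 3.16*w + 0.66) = -5.8*w^5 + 4.76*w^4 + 1.74*w^3 - 2.39*w^2 - 6.06*w + 9.16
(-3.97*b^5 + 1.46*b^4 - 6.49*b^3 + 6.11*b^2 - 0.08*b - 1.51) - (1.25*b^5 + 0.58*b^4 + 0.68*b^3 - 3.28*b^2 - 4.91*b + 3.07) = -5.22*b^5 + 0.88*b^4 - 7.17*b^3 + 9.39*b^2 + 4.83*b - 4.58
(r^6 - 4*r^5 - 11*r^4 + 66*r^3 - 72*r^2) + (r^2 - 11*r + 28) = r^6 - 4*r^5 - 11*r^4 + 66*r^3 - 71*r^2 - 11*r + 28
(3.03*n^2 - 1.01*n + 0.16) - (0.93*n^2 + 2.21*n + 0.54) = 2.1*n^2 - 3.22*n - 0.38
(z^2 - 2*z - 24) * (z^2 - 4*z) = z^4 - 6*z^3 - 16*z^2 + 96*z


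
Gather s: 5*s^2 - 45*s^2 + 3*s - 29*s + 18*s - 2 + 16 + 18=-40*s^2 - 8*s + 32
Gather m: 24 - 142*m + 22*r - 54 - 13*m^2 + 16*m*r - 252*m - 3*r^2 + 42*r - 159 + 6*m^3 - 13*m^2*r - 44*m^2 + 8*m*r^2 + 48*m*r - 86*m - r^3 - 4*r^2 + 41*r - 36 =6*m^3 + m^2*(-13*r - 57) + m*(8*r^2 + 64*r - 480) - r^3 - 7*r^2 + 105*r - 225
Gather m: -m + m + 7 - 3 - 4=0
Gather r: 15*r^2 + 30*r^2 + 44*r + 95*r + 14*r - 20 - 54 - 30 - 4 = 45*r^2 + 153*r - 108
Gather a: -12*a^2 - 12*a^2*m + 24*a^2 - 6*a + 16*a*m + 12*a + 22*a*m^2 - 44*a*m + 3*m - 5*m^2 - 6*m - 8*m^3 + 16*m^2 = a^2*(12 - 12*m) + a*(22*m^2 - 28*m + 6) - 8*m^3 + 11*m^2 - 3*m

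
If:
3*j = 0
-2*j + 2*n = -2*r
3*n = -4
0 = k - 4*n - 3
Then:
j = 0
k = -7/3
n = -4/3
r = 4/3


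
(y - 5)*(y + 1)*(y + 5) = y^3 + y^2 - 25*y - 25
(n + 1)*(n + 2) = n^2 + 3*n + 2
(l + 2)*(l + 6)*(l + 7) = l^3 + 15*l^2 + 68*l + 84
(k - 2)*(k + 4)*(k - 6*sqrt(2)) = k^3 - 6*sqrt(2)*k^2 + 2*k^2 - 12*sqrt(2)*k - 8*k + 48*sqrt(2)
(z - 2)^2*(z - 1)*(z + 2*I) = z^4 - 5*z^3 + 2*I*z^3 + 8*z^2 - 10*I*z^2 - 4*z + 16*I*z - 8*I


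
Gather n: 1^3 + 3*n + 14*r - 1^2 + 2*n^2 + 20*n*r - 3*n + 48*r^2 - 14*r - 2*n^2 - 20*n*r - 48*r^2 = 0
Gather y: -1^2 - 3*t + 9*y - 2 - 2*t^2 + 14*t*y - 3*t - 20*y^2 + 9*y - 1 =-2*t^2 - 6*t - 20*y^2 + y*(14*t + 18) - 4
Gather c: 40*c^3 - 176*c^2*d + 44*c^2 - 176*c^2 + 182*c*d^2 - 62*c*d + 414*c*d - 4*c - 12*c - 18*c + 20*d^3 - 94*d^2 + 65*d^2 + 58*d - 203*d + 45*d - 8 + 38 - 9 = 40*c^3 + c^2*(-176*d - 132) + c*(182*d^2 + 352*d - 34) + 20*d^3 - 29*d^2 - 100*d + 21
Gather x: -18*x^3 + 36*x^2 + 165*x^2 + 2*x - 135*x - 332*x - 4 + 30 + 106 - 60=-18*x^3 + 201*x^2 - 465*x + 72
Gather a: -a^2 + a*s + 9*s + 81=-a^2 + a*s + 9*s + 81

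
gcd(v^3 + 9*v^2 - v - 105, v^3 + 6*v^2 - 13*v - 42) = v^2 + 4*v - 21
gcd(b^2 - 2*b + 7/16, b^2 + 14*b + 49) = 1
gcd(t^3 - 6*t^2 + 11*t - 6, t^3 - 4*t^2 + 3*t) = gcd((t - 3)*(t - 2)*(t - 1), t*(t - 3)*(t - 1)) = t^2 - 4*t + 3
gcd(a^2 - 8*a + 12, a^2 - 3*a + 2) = a - 2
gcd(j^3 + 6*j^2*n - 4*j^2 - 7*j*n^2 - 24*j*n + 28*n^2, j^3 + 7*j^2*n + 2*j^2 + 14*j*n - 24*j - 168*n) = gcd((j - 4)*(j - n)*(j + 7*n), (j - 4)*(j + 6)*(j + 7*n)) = j^2 + 7*j*n - 4*j - 28*n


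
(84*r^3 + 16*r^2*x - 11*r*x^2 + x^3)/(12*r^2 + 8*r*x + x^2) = (42*r^2 - 13*r*x + x^2)/(6*r + x)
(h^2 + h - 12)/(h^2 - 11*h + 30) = (h^2 + h - 12)/(h^2 - 11*h + 30)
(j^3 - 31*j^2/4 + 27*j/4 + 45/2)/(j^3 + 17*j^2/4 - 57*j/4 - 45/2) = (j - 6)/(j + 6)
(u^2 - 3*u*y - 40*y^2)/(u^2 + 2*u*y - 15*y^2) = (-u + 8*y)/(-u + 3*y)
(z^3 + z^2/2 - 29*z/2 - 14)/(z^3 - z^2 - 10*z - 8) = (z + 7/2)/(z + 2)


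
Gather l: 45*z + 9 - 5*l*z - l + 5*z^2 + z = l*(-5*z - 1) + 5*z^2 + 46*z + 9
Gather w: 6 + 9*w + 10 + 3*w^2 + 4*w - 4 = 3*w^2 + 13*w + 12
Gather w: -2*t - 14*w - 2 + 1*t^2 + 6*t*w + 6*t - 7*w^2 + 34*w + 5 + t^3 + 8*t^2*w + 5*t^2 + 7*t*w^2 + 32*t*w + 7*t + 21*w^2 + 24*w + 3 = t^3 + 6*t^2 + 11*t + w^2*(7*t + 14) + w*(8*t^2 + 38*t + 44) + 6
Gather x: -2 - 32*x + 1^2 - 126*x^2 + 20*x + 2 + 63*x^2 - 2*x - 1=-63*x^2 - 14*x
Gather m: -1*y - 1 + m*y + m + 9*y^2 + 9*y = m*(y + 1) + 9*y^2 + 8*y - 1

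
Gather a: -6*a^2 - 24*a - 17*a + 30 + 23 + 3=-6*a^2 - 41*a + 56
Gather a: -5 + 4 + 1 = 0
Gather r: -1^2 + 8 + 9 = 16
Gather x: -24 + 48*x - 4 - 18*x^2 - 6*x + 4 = -18*x^2 + 42*x - 24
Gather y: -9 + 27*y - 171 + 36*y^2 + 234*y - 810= 36*y^2 + 261*y - 990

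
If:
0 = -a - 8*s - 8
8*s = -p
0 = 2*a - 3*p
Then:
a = -24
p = -16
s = 2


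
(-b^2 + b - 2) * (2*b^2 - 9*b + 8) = -2*b^4 + 11*b^3 - 21*b^2 + 26*b - 16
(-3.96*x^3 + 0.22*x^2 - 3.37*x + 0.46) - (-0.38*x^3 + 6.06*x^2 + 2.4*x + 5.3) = -3.58*x^3 - 5.84*x^2 - 5.77*x - 4.84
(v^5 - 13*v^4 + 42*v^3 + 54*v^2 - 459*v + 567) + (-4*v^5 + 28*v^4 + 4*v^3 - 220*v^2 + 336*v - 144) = -3*v^5 + 15*v^4 + 46*v^3 - 166*v^2 - 123*v + 423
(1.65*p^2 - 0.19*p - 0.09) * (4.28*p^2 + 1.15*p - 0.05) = 7.062*p^4 + 1.0843*p^3 - 0.6862*p^2 - 0.094*p + 0.0045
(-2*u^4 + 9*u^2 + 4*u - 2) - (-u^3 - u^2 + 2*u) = -2*u^4 + u^3 + 10*u^2 + 2*u - 2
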